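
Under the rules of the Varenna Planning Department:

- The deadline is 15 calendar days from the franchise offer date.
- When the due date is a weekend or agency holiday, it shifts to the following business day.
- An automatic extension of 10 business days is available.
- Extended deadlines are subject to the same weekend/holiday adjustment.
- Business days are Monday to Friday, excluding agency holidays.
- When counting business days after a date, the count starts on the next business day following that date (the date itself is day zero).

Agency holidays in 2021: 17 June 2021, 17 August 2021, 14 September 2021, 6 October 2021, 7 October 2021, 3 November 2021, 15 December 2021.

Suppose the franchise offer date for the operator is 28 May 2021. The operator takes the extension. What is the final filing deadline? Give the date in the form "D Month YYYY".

Trigger date 28 May 2021 + 15 calendar days = 12 June 2021.
12 June 2021 falls on a Saturday. Rolling to the next business day gives 14 June 2021, a Monday.
Counting 10 further business days from 14 June 2021 reaches 29 June 2021.
29 June 2021 is a Tuesday and not a listed holiday, so it stands.
Final deadline: 29 June 2021.

29 June 2021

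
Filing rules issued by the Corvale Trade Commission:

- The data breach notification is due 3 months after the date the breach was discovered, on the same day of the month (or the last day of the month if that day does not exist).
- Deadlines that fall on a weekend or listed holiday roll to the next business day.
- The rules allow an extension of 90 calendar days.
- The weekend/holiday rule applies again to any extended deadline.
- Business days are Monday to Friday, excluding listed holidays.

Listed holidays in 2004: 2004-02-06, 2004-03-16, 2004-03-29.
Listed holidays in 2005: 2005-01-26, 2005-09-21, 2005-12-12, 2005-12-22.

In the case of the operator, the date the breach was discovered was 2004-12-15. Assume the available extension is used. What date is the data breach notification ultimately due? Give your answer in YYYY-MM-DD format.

2005-06-13

3 months from 2004-12-15 is 2005-03-15.
2005-03-15 falls on a Tuesday, which is a business day, so no adjustment is needed.
Add the 90 calendar-day extension to 2005-03-15: 2005-06-13.
2005-06-13 falls on a Monday, which is a business day, so no adjustment is needed.
So the filing is due 2005-06-13.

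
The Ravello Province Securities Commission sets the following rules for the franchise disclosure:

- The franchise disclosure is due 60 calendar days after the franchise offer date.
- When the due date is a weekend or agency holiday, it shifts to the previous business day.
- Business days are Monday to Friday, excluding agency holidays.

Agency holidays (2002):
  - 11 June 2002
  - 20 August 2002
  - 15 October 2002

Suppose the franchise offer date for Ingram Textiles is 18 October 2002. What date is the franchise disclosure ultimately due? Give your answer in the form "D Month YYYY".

Trigger date 18 October 2002 + 60 calendar days = 17 December 2002.
17 December 2002 is a Tuesday and not a listed holiday, so it stands.
Final deadline: 17 December 2002.

17 December 2002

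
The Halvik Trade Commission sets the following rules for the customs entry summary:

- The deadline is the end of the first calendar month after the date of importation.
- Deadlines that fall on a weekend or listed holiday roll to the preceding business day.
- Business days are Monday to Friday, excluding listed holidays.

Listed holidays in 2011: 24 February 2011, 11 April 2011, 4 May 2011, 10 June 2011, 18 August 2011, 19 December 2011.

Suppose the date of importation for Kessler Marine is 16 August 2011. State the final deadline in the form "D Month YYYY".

30 September 2011

The first month after 16 August 2011 is September 2011, whose last day is 30 September 2011.
30 September 2011 is a Friday and not a listed holiday, so it stands.
The final due date is 30 September 2011.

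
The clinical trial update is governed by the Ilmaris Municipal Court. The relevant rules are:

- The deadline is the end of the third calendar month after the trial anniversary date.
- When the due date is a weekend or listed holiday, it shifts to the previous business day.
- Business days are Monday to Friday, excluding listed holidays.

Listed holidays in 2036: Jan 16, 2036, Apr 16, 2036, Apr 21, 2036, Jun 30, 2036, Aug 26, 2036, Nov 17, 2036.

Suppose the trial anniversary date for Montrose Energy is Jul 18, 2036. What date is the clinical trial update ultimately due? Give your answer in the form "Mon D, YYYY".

The third month after Jul 18, 2036 is October 2036, whose last day is Oct 31, 2036.
Oct 31, 2036 is a Friday and not a listed holiday, so it stands.
Final deadline: Oct 31, 2036.

Oct 31, 2036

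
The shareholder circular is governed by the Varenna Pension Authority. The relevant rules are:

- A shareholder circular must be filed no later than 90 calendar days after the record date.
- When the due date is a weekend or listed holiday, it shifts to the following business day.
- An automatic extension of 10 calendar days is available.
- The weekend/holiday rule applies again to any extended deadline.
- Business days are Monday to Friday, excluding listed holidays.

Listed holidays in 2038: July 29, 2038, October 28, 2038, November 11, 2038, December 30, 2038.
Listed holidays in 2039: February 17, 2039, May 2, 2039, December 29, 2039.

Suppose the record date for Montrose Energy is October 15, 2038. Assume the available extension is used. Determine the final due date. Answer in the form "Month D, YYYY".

From October 15, 2038, 90 calendar days later is January 13, 2039.
January 13, 2039 (Thursday) is already a business day.
With the 10-day extension, January 13, 2039 becomes January 23, 2039.
January 23, 2039 falls on a Sunday. Rolling to the next business day gives January 24, 2039, a Monday.
So the filing is due January 24, 2039.

January 24, 2039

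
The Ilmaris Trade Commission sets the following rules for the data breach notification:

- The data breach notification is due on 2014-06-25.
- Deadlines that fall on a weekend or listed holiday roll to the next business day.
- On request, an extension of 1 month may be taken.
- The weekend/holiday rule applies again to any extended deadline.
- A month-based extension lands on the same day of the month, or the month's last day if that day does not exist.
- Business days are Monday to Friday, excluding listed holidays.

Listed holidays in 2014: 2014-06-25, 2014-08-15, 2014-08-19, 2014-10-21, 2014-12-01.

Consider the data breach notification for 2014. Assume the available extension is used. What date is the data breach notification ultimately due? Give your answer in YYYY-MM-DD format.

The stated deadline is 2014-06-25.
Because 2014-06-25 is a listed holiday, the deadline becomes 2014-06-26 (Thursday).
The 1 month extension carries 2014-06-26 to 2014-07-26.
2014-07-26 is a Saturday; the next business day is 2014-07-28 (Monday).
So the filing is due 2014-07-28.

2014-07-28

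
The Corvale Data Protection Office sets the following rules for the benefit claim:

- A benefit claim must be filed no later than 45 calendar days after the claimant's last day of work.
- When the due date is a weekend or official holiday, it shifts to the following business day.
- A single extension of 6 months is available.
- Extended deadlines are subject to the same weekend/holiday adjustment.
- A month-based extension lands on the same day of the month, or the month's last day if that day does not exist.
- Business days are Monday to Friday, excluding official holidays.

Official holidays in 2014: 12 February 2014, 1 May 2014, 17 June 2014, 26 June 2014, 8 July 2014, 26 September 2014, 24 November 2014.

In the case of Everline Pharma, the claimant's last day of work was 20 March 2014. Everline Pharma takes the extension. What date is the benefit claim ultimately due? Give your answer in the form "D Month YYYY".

45 calendar days after 20 March 2014 is 4 May 2014.
4 May 2014 falls on a Sunday. Rolling to the next business day gives 5 May 2014, a Monday.
Add 6 months to 5 May 2014: 5 November 2014.
5 November 2014 falls on a Wednesday, which is a business day, so no adjustment is needed.
Final deadline: 5 November 2014.

5 November 2014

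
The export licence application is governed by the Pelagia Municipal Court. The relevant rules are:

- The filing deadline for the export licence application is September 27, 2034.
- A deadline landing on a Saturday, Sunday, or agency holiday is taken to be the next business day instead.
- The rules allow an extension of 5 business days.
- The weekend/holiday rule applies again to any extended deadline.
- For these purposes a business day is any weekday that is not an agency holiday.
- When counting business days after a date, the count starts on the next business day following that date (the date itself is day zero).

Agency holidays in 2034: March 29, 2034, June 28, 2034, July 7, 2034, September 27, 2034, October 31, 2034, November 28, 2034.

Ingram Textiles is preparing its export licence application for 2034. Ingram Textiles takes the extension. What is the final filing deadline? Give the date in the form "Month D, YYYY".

The stated deadline is September 27, 2034.
September 27, 2034 falls on a listed holiday. Rolling to the next business day gives September 28, 2034, a Thursday.
The 5-business-day extension runs from September 28, 2034 to October 5, 2034.
October 5, 2034 (Thursday) is already a business day.
The final due date is October 5, 2034.

October 5, 2034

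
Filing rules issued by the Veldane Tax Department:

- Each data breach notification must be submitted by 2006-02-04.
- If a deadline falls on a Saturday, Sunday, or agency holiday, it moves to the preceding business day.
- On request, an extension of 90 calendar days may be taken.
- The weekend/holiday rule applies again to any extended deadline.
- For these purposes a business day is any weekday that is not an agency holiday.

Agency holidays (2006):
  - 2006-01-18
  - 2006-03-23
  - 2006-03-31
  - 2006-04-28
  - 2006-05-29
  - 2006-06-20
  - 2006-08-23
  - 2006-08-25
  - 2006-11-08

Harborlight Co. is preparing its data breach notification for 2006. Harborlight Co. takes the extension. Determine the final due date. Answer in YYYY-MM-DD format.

2006-05-04

The stated deadline is 2006-02-04.
2006-02-04 is a Saturday, so it moves to the preceding business day, 2006-02-03 (Friday).
With the 90-day extension, 2006-02-03 becomes 2006-05-04.
2006-05-04 is a Thursday and not a listed holiday, so it stands.
Deadline: 2006-05-04.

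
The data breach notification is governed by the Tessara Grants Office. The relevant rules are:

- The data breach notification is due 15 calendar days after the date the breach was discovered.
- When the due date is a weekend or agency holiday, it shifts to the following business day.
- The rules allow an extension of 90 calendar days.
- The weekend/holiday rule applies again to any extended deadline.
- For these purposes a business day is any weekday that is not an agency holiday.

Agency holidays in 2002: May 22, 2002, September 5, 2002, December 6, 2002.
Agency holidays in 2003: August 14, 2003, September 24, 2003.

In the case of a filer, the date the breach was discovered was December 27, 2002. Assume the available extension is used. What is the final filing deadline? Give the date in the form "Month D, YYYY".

15 calendar days after December 27, 2002 is January 11, 2003.
Because January 11, 2003 is a Saturday, the deadline becomes January 13, 2003 (Monday).
With the 90-day extension, January 13, 2003 becomes April 13, 2003.
April 13, 2003 falls on a Sunday. Rolling to the next business day gives April 14, 2003, a Monday.
So the filing is due April 14, 2003.

April 14, 2003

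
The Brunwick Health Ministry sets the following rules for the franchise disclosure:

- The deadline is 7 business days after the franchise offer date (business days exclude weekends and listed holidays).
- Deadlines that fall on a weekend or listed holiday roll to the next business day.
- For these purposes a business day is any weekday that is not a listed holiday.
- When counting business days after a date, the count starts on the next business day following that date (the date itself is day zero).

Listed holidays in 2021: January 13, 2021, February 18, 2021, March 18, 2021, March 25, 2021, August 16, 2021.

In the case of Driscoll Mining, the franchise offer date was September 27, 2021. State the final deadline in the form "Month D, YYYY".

Starting the day after September 27, 2021 and counting 7 business days lands on October 6, 2021.
October 6, 2021 falls on a Wednesday, which is a business day, so no adjustment is needed.
Final deadline: October 6, 2021.

October 6, 2021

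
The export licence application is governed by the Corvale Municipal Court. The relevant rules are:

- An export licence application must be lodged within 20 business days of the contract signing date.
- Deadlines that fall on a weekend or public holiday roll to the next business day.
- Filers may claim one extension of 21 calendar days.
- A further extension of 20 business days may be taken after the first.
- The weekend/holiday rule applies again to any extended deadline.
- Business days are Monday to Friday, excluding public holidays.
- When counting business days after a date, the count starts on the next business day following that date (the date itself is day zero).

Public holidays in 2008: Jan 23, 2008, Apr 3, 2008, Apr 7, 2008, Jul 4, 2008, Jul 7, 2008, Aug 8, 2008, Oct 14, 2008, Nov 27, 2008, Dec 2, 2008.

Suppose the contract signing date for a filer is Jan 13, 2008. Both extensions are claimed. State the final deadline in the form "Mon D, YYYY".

Mar 31, 2008

20 business days after Jan 13, 2008, excluding weekends and holidays, is Feb 11, 2008.
Feb 11, 2008 falls on a Monday, which is a business day, so no adjustment is needed.
Add the 21 calendar-day extension to Feb 11, 2008: Mar 3, 2008.
Mar 3, 2008 falls on a Monday, which is a business day, so no adjustment is needed.
The 20-business-day extension runs from Mar 3, 2008 to Mar 31, 2008.
Mar 31, 2008 is a Monday and not a listed holiday, so it stands.
The final due date is Mar 31, 2008.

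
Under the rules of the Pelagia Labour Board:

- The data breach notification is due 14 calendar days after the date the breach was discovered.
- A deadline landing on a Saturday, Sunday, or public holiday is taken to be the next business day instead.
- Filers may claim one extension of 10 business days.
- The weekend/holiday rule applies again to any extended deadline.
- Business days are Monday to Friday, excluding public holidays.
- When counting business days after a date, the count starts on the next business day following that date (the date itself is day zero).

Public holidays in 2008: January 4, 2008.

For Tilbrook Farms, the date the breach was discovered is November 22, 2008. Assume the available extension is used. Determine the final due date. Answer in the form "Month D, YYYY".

December 22, 2008

Trigger date November 22, 2008 + 14 calendar days = December 6, 2008.
December 6, 2008 falls on a Saturday. Rolling to the next business day gives December 8, 2008, a Monday.
The 10-business-day extension runs from December 8, 2008 to December 22, 2008.
December 22, 2008 falls on a Monday, which is a business day, so no adjustment is needed.
Final deadline: December 22, 2008.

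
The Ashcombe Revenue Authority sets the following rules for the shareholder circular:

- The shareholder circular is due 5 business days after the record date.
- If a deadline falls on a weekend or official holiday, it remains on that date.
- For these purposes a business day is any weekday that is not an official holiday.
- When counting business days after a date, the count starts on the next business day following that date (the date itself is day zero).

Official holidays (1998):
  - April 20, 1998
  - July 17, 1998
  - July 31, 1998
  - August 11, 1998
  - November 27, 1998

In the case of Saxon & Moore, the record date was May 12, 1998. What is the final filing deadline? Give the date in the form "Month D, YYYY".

5 business days after May 12, 1998, excluding weekends and holidays, is May 19, 1998.
May 19, 1998 is a Tuesday; no weekend or holiday adjustment applies.
The final due date is May 19, 1998.

May 19, 1998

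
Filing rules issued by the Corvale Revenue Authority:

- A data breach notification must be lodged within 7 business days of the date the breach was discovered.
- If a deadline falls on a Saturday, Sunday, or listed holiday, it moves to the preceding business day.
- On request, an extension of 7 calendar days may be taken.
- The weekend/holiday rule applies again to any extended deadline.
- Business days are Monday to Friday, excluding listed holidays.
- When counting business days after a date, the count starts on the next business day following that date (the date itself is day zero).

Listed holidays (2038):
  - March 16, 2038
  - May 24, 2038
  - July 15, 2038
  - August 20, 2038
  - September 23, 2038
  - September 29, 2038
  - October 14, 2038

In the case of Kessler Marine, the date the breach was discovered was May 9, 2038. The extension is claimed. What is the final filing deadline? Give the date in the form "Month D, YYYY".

May 25, 2038

Counting 7 business days after May 9, 2038 (skipping weekends and listed holidays) reaches May 18, 2038.
May 18, 2038 is a Tuesday and not a listed holiday, so it stands.
With the 7-day extension, May 18, 2038 becomes May 25, 2038.
May 25, 2038 is a Tuesday and not a listed holiday, so it stands.
The final due date is May 25, 2038.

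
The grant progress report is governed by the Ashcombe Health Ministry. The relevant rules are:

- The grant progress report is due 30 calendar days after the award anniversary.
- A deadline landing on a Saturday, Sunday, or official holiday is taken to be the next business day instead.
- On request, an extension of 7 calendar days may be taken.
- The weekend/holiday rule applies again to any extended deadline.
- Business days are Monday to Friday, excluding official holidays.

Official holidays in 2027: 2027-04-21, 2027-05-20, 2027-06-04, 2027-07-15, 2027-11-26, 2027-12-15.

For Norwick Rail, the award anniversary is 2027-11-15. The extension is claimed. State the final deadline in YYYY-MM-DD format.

30 calendar days after 2027-11-15 is 2027-12-15.
Because 2027-12-15 is a listed holiday, the deadline becomes 2027-12-16 (Thursday).
With the 7-day extension, 2027-12-16 becomes 2027-12-23.
2027-12-23 is a Thursday and not a listed holiday, so it stands.
Deadline: 2027-12-23.

2027-12-23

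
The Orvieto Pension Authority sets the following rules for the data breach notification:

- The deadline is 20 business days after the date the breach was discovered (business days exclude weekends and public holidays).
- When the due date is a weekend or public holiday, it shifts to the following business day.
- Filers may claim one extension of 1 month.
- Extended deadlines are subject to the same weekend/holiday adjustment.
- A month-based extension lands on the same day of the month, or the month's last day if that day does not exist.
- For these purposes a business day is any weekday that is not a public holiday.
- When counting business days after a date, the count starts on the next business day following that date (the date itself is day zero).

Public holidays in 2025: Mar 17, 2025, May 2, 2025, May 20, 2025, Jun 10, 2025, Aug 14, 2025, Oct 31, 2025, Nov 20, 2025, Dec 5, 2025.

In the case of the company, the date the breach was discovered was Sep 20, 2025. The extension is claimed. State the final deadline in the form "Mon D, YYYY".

Starting the day after Sep 20, 2025 and counting 20 business days lands on Oct 17, 2025.
Since Oct 17, 2025 is a Friday and not a holiday, the date is unchanged.
The 1 month extension carries Oct 17, 2025 to Nov 17, 2025.
Nov 17, 2025 falls on a Monday, which is a business day, so no adjustment is needed.
Final deadline: Nov 17, 2025.

Nov 17, 2025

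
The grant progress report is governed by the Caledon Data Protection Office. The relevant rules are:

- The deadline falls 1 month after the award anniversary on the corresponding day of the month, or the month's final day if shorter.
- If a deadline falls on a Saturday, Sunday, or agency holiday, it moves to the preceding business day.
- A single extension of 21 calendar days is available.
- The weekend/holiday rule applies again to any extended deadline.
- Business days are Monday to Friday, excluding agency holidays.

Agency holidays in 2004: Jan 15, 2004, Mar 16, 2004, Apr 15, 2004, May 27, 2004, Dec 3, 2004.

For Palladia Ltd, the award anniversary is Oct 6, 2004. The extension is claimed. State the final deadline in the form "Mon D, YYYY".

Moving 1 month forward from Oct 6, 2004 on the corresponding day gives Nov 6, 2004.
Nov 6, 2004 falls on a Saturday. Rolling to the preceding business day gives Nov 5, 2004, a Friday.
Applying the 21-calendar-day extension: Nov 5, 2004 + 21 days = Nov 26, 2004.
Nov 26, 2004 falls on a Friday, which is a business day, so no adjustment is needed.
So the filing is due Nov 26, 2004.

Nov 26, 2004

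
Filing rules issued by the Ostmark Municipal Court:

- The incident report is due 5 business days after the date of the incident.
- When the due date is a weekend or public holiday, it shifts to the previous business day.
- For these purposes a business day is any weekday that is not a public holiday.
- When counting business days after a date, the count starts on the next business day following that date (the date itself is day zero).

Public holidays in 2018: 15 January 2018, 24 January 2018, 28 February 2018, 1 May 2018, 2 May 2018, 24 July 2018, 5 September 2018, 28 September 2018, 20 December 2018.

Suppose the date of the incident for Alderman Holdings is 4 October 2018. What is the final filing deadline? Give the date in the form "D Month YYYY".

11 October 2018

Counting 5 business days after 4 October 2018 (skipping weekends and listed holidays) reaches 11 October 2018.
11 October 2018 falls on a Thursday, which is a business day, so no adjustment is needed.
So the filing is due 11 October 2018.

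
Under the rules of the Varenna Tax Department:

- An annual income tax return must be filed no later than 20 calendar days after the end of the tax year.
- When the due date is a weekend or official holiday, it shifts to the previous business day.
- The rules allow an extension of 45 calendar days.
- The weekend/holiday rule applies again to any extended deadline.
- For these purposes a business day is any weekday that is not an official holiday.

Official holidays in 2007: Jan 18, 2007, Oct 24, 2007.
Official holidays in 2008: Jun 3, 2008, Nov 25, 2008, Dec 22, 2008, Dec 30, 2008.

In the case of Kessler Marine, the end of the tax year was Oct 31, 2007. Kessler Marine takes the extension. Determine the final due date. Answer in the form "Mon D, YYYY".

Jan 4, 2008

Trigger date Oct 31, 2007 + 20 calendar days = Nov 20, 2007.
Nov 20, 2007 (Tuesday) is already a business day.
With the 45-day extension, Nov 20, 2007 becomes Jan 4, 2008.
Jan 4, 2008 is a Friday and not a listed holiday, so it stands.
The final due date is Jan 4, 2008.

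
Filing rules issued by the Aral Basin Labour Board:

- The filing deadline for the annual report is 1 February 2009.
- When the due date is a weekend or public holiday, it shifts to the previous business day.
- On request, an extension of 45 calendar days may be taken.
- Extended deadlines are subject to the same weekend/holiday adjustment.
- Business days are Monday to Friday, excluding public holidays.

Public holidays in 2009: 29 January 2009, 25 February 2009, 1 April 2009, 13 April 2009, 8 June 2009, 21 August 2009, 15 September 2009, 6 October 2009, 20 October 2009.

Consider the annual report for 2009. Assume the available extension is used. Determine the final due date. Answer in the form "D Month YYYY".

16 March 2009

The stated deadline is 1 February 2009.
1 February 2009 is a Sunday; the preceding business day is 30 January 2009 (Friday).
Applying the 45-calendar-day extension: 30 January 2009 + 45 days = 16 March 2009.
16 March 2009 falls on a Monday, which is a business day, so no adjustment is needed.
Deadline: 16 March 2009.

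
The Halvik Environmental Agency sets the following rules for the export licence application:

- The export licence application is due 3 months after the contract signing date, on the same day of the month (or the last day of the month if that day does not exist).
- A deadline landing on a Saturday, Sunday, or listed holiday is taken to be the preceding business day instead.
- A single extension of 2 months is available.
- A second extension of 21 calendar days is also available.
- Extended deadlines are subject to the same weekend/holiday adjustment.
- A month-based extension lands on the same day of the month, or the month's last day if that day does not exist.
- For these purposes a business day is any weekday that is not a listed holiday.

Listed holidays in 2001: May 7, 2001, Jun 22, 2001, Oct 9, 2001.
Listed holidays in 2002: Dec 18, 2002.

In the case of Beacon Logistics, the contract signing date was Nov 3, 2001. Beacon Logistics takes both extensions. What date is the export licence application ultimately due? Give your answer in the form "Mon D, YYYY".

Apr 22, 2002

Moving 3 months forward from Nov 3, 2001 on the corresponding day gives Feb 3, 2002.
Feb 3, 2002 is a Sunday, so it moves to the preceding business day, Feb 1, 2002 (Friday).
The 2 months extension carries Feb 1, 2002 to Apr 1, 2002.
Apr 1, 2002 falls on a Monday, which is a business day, so no adjustment is needed.
Applying the 21-calendar-day extension: Apr 1, 2002 + 21 days = Apr 22, 2002.
Apr 22, 2002 (Monday) is already a business day.
Final deadline: Apr 22, 2002.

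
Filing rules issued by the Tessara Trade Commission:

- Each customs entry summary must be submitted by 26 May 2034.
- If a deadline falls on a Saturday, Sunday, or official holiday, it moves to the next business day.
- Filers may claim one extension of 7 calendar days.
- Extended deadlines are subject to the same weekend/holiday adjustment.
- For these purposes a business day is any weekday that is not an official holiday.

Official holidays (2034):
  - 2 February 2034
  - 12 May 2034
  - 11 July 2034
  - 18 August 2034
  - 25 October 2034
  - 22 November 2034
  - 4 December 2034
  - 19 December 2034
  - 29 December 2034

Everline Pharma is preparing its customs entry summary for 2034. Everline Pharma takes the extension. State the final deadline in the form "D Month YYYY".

The stated deadline is 26 May 2034.
Since 26 May 2034 is a Friday and not a holiday, the date is unchanged.
The 7-calendar-day extension moves the deadline from 26 May 2034 to 2 June 2034.
2 June 2034 (Friday) is already a business day.
Final deadline: 2 June 2034.

2 June 2034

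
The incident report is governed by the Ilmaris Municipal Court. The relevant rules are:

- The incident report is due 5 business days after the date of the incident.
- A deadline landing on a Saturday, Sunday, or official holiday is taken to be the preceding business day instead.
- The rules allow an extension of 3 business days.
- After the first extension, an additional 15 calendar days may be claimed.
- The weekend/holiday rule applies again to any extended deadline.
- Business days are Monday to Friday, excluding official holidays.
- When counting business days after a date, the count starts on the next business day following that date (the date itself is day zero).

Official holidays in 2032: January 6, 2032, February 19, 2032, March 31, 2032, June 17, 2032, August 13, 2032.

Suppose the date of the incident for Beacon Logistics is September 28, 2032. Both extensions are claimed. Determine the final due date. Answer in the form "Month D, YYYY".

October 22, 2032

Starting the day after September 28, 2032 and counting 5 business days lands on October 5, 2032.
Since October 5, 2032 is a Tuesday and not a holiday, the date is unchanged.
The 3-business-day extension runs from October 5, 2032 to October 8, 2032.
October 8, 2032 (Friday) is already a business day.
Applying the 15-calendar-day extension: October 8, 2032 + 15 days = October 23, 2032.
October 23, 2032 is a Saturday, so it moves to the preceding business day, October 22, 2032 (Friday).
So the filing is due October 22, 2032.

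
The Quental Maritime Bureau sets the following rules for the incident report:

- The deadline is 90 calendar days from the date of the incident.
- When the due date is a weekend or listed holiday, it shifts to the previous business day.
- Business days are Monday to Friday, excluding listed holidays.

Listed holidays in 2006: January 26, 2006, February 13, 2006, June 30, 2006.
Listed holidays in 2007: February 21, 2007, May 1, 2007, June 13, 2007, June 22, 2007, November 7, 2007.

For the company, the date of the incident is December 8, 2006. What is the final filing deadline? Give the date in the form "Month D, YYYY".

March 8, 2007

Adding 90 calendar days to December 8, 2006 gives March 8, 2007.
March 8, 2007 falls on a Thursday, which is a business day, so no adjustment is needed.
So the filing is due March 8, 2007.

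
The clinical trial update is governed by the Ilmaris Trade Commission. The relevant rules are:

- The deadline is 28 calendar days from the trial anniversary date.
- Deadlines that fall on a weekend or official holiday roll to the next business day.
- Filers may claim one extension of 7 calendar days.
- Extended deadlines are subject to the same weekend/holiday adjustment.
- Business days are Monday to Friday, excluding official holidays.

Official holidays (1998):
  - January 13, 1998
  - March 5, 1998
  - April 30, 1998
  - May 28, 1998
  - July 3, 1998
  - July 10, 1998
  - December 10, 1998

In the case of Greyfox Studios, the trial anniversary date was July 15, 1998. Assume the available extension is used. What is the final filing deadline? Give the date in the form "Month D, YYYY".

August 19, 1998

28 calendar days after July 15, 1998 is August 12, 1998.
August 12, 1998 (Wednesday) is already a business day.
Applying the 7-calendar-day extension: August 12, 1998 + 7 days = August 19, 1998.
August 19, 1998 falls on a Wednesday, which is a business day, so no adjustment is needed.
Deadline: August 19, 1998.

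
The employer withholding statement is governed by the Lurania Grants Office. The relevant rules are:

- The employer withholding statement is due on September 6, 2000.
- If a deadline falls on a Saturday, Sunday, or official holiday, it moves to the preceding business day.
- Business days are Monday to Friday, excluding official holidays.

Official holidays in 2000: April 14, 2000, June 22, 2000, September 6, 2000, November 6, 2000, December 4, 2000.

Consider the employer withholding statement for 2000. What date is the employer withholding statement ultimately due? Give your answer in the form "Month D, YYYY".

September 5, 2000

Start from the fixed due date, September 6, 2000.
September 6, 2000 is a listed holiday, so it moves to the preceding business day, September 5, 2000 (Tuesday).
The final due date is September 5, 2000.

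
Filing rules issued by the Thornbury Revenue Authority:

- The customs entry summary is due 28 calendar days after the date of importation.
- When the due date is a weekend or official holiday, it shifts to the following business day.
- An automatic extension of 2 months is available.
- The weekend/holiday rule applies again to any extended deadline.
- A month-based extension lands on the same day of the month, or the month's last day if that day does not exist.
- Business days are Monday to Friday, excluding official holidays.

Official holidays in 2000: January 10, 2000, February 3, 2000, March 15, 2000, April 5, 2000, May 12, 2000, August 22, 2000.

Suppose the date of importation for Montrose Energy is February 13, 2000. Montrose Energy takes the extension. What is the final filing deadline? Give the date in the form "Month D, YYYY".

From February 13, 2000, 28 calendar days later is March 12, 2000.
March 12, 2000 is a Sunday, so it moves to the next business day, March 13, 2000 (Monday).
Add 2 months to March 13, 2000: May 13, 2000.
May 13, 2000 is a Saturday, so it moves to the next business day, May 15, 2000 (Monday).
The final due date is May 15, 2000.

May 15, 2000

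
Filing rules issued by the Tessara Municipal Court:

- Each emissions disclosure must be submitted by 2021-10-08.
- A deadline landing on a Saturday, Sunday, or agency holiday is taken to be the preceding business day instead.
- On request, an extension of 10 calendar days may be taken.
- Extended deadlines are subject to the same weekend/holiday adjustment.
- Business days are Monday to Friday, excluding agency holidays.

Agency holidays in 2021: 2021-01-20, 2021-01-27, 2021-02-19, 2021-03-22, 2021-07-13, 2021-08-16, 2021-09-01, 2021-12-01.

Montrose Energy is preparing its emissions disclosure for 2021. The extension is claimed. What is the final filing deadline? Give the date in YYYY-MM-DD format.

2021-10-18

The statutory due date is 2021-10-08.
2021-10-08 is a Friday and not a listed holiday, so it stands.
Applying the 10-calendar-day extension: 2021-10-08 + 10 days = 2021-10-18.
2021-10-18 falls on a Monday, which is a business day, so no adjustment is needed.
The final due date is 2021-10-18.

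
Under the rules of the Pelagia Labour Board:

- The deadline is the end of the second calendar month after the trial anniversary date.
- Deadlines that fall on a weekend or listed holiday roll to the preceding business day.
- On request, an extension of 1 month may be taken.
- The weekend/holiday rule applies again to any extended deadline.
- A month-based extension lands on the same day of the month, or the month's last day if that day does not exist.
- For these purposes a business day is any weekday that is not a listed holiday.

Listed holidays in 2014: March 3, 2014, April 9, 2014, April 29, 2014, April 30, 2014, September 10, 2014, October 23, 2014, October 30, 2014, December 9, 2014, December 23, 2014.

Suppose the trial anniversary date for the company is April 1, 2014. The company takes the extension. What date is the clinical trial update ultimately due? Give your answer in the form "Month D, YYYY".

July 30, 2014

2 months after April 1, 2014 falls in June 2014; the last day of that month is June 30, 2014.
Since June 30, 2014 is a Monday and not a holiday, the date is unchanged.
Applying the 1 month extension: 1 month after June 30, 2014 is July 30, 2014.
Since July 30, 2014 is a Wednesday and not a holiday, the date is unchanged.
So the filing is due July 30, 2014.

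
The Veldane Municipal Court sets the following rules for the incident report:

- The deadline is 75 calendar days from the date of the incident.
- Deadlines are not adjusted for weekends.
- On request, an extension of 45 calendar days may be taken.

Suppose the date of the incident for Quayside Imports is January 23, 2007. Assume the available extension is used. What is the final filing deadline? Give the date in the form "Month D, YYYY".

From January 23, 2007, 75 calendar days later is April 8, 2007.
April 8, 2007 falls on a Sunday. The rules make no weekend/holiday allowance, so it remains April 8, 2007.
Add the 45 calendar-day extension to April 8, 2007: May 23, 2007.
May 23, 2007 is a Wednesday; no weekend or holiday adjustment applies.
So the filing is due May 23, 2007.

May 23, 2007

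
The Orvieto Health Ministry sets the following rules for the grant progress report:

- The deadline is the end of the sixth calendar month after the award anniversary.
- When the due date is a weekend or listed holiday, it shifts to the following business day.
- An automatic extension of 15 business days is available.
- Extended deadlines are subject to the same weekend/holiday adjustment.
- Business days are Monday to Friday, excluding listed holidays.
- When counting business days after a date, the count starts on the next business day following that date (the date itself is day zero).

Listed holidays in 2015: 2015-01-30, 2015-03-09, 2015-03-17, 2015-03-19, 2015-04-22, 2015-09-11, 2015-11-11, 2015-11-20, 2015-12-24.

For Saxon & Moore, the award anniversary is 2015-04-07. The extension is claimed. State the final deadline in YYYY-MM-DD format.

2015-11-25

6 months after 2015-04-07 falls in October 2015; the last day of that month is 2015-10-31.
2015-10-31 falls on a Saturday. Rolling to the next business day gives 2015-11-02, a Monday.
Applying the 15-business-day extension: 15 business days after 2015-11-02 is 2015-11-25.
2015-11-25 (Wednesday) is already a business day.
Deadline: 2015-11-25.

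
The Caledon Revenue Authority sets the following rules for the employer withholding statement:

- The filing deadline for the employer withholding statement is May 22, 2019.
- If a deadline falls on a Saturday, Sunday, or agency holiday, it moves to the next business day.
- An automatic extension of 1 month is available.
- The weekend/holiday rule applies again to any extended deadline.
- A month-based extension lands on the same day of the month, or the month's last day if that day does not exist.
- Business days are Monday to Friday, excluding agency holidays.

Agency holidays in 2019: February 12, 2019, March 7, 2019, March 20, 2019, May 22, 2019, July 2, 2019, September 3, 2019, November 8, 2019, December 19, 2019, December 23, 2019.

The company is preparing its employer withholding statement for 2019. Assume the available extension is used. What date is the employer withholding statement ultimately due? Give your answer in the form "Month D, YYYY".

June 24, 2019

Start from the fixed due date, May 22, 2019.
May 22, 2019 falls on a listed holiday. Rolling to the next business day gives May 23, 2019, a Thursday.
The 1 month extension carries May 23, 2019 to June 23, 2019.
Because June 23, 2019 is a Sunday, the deadline becomes June 24, 2019 (Monday).
The final due date is June 24, 2019.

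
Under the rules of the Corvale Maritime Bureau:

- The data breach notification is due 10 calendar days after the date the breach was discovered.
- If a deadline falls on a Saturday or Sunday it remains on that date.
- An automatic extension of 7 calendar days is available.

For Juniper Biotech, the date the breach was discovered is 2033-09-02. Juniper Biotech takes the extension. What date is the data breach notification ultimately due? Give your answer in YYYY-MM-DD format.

Trigger date 2033-09-02 + 10 calendar days = 2033-09-12.
2033-09-12 falls on a Monday. The rules make no weekend/holiday allowance, so it remains 2033-09-12.
With the 7-day extension, 2033-09-12 becomes 2033-09-19.
No adjustment is made for weekends or holidays, so 2033-09-19 stands.
Final deadline: 2033-09-19.

2033-09-19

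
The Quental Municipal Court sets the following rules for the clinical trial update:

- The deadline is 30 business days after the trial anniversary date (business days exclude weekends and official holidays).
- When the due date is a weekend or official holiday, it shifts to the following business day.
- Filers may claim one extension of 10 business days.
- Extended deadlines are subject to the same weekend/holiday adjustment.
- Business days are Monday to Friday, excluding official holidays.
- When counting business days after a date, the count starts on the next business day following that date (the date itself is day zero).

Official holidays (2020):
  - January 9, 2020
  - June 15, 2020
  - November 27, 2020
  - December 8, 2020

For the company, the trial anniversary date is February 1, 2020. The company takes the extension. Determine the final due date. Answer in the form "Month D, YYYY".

March 27, 2020

Starting the day after February 1, 2020 and counting 30 business days lands on March 13, 2020.
Since March 13, 2020 is a Friday and not a holiday, the date is unchanged.
Counting 10 further business days from March 13, 2020 reaches March 27, 2020.
March 27, 2020 falls on a Friday, which is a business day, so no adjustment is needed.
Deadline: March 27, 2020.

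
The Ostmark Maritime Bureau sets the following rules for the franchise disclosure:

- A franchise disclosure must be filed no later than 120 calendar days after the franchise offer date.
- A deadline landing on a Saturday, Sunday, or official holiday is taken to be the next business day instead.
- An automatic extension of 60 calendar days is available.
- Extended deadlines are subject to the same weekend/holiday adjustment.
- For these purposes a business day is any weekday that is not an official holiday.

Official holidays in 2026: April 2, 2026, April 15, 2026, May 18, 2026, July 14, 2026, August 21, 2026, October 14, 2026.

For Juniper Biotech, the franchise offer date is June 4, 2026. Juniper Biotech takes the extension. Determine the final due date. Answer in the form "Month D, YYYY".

120 calendar days after June 4, 2026 is October 2, 2026.
October 2, 2026 falls on a Friday, which is a business day, so no adjustment is needed.
Applying the 60-calendar-day extension: October 2, 2026 + 60 days = December 1, 2026.
Since December 1, 2026 is a Tuesday and not a holiday, the date is unchanged.
Final deadline: December 1, 2026.

December 1, 2026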